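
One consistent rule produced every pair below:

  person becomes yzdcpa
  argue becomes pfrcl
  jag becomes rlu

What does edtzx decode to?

moist

The output letters match the input read backwards, each shifted +11: person reversed is nosrep. Read the word backwards and shift each letter +11.
Decoding edtzx: shift back: e−11=t, d−11=s, t−11=i, z−11=o, x−11=m → tsiom; then reverse → moist.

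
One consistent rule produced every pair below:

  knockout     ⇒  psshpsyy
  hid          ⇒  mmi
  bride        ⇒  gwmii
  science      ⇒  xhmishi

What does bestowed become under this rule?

gixysbii

The shift depends on letter class: consonant k→p is +5, but vowel o→s is +4. Vowels shift forward by 4 and consonants shift forward by 5.
Applying it to bestowed: b(cons)+5=g, e(vowel)+4=i, s(cons)+5=x, t(cons)+5=y, o(vowel)+4=s, w(cons)+5=b, e(vowel)+4=i, d(cons)+5=i.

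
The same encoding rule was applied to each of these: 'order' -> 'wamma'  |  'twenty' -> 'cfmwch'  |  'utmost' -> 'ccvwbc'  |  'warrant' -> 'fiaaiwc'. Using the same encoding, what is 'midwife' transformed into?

Vowels shift forward by 8 and consonants shift forward by 9.
For midwife: m(cons)+9=v, i(vowel)+8=q, d(cons)+9=m, w(cons)+9=f, i(vowel)+8=q, f(cons)+9=o, e(vowel)+8=m.

vqmfqom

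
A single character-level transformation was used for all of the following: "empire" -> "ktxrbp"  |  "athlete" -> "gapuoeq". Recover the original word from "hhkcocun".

In empire: e→k is +6, m→t is +7, p→x is +8, i→r is +9 — the shift increases by 1 each position. Each letter shifts forward by (position + 6), i.e. 6, 7, 8, … — the shift grows by one for each successive letter.
Decoding hhkcocun: h−6=b, h−7=a, k−8=c, c−9=t, o−10=e, c−11=r, u−12=i, n−13=a.

bacteria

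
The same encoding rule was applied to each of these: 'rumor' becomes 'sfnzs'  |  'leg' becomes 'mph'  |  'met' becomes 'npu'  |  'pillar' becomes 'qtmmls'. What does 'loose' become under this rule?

The shift depends on letter class: consonant r→s is +1, but vowel u→f is +11. The rule splits by letter class: vowels +11, consonants +1.
On loose: l(cons)+1=m, o(vowel)+11=z, o(vowel)+11=z, s(cons)+1=t, e(vowel)+11=p.

mzztp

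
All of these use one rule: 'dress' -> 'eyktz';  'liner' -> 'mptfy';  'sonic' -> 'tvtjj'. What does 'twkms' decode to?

Shifts by position in dress: pos 0: d→e (+1), pos 1: r→y (+7), pos 2: e→k (+6), pos 3: s→t (+1), pos 4: s→z (+7) — repeating every 3. A repeating key of period 3 is used — shifts +1, +7, +6 over and over.
Reversing it on twkms: t−1=s, w−7=p, k−6=e, m−1=l, s−7=l.

spell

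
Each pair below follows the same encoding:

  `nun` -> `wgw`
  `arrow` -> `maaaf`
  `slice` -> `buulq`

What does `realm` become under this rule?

The shift depends on letter class: consonant n→w is +9, but vowel u→g is +12. Two shifts are in play — +12 for a/e/i/o/u, +9 for every other letter.
For realm: r(cons)+9=a, e(vowel)+12=q, a(vowel)+12=m, l(cons)+9=u, m(cons)+9=v.

aqmuv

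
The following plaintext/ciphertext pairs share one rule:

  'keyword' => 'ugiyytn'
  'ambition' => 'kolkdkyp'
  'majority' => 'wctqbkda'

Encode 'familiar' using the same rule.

pcwkvkkt

A repeating key of period 2 is used — shifts +10, +2 over and over.
On familiar: f+10=p, a+2=c, m+10=w, i+2=k, l+10=v, i+2=k, a+10=k, r+2=t.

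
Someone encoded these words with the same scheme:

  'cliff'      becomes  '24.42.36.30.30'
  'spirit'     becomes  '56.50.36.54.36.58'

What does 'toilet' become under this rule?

c(#3)→24 and l(#12)→42: differences scale by 2, so n = 2·pos + 18. Each letter becomes 2×(its alphabet position, a=1..z=26) + 18.
Applying it to toilet: t=20→58, o=15→48, i=9→36, l=12→42, e=5→28, t=20→58.

58.48.36.42.28.58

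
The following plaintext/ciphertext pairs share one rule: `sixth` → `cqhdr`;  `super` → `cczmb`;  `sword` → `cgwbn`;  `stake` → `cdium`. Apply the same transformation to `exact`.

mhimd

The shift depends on letter class: consonant s→c is +10, but vowel i→q is +8. Vowels shift forward by 8 and consonants shift forward by 10.
On exact: e(vowel)+8=m, x(cons)+10=h, a(vowel)+8=i, c(cons)+10=m, t(cons)+10=d.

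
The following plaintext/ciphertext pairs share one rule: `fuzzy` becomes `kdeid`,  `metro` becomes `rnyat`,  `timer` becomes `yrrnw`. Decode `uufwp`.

Shifts by position in fuzzy: pos 0: f→k (+5), pos 1: u→d (+9), pos 2: z→e (+5), pos 3: z→i (+9) — repeating every 2. It's a Vigenère-style cipher with numeric key [5,9]: position i shifts by key[i mod 2].
Decoding uufwp: u−5=p, u−9=l, f−5=a, w−9=n, p−5=k.

plank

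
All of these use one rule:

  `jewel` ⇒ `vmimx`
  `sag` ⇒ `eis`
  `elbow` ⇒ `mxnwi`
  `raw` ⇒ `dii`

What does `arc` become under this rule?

The shift depends on letter class: consonant j→v is +12, but vowel e→m is +8. The rule splits by letter class: vowels +8, consonants +12.
For arc: a(vowel)+8=i, r(cons)+12=d, c(cons)+12=o.

ido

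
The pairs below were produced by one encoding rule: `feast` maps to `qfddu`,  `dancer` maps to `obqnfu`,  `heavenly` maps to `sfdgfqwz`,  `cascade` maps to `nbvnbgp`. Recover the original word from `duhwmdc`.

Shifts by position in feast: pos 0: f→q (+11), pos 1: e→f (+1), pos 2: a→d (+3), pos 3: s→d (+11), pos 4: t→u (+1) — repeating every 3. A repeating key of period 3 is used — shifts +11, +1, +3 over and over.
Undoing it on duhwmdc: d−11=s, u−1=t, h−3=e, w−11=l, m−1=l, d−3=a, c−11=r.

stellar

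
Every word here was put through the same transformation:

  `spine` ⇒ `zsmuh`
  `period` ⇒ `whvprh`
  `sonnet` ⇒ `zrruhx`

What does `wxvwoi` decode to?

Shifts by position in spine: pos 0: s→z (+7), pos 1: p→s (+3), pos 2: i→m (+4), pos 3: n→u (+7), pos 4: e→h (+3) — repeating every 3. The shifts repeat in a cycle of length 3: positions 0,1,… shift by +7, +3, +4, then the pattern repeats.
Undoing it on wxvwoi: w−7=p, x−3=u, v−4=r, w−7=p, o−3=l, i−4=e.

purple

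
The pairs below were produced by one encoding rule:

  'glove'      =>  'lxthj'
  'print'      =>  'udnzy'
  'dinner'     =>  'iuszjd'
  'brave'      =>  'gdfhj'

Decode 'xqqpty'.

seldom

Shifts by position in glove: pos 0: g→l (+5), pos 1: l→x (+12), pos 2: o→t (+5), pos 3: v→h (+12) — repeating every 2. It's a Vigenère-style cipher with numeric key [5,12]: position i shifts by key[i mod 2].
Decoding xqqpty: x−5=s, q−12=e, q−5=l, p−12=d, t−5=o, y−12=m.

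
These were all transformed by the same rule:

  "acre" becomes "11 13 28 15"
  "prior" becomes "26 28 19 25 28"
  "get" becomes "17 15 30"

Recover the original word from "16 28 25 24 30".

front

a is letter #1 and maps to 11: an offset of 10. Letters become their 1-based position plus 10 (so a→11, b→12, …).
Decoding 16 28 25 24 30: 16→(16−10)÷1=6=f, 28→(28−10)÷1=18=r, 25→(25−10)÷1=15=o, 24→(24−10)÷1=14=n, 30→(30−10)÷1=20=t.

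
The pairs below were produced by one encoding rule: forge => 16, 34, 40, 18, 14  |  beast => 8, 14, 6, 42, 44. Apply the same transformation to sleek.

f(#6)→16 and o(#15)→34: differences scale by 2, so n = 2·pos + 4. The formula is n = 2×(alphabet index, a=1) + 4.
Applying it to sleek: s=19→42, l=12→28, e=5→14, e=5→14, k=11→26.

42, 28, 14, 14, 26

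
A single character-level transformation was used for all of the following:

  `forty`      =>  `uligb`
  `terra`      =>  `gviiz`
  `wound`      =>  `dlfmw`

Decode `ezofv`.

value

Each pair mirrors across the alphabet (f↔u, o↔l, r↔i): positions sum to 25. Each letter is replaced by its mirror in the alphabet: a↔z, b↔y, c↔x, and so on (the Atbash cipher).
Reversing it on ezofv: e↔v, z↔a, o↔l, f↔u, v↔e.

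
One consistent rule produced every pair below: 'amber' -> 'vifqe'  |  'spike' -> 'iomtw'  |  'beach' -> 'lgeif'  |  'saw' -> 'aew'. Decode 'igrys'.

ounce

Read the word backwards and shift each letter +4.
Decoding igrys: shift back: i−4=e, g−4=c, r−4=n, y−4=u, s−4=o → ecnuo; then reverse → ounce.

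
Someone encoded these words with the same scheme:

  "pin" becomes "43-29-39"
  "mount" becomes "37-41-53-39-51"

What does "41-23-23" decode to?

With a=1..z=26, the number is 2·pos + 11.
Reversing it on 41-23-23: 41→(41−11)÷2=15=o, 23→(23−11)÷2=6=f, 23→(23−11)÷2=6=f.

off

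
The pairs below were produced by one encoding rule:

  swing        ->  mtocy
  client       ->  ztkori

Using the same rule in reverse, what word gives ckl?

few

Read the word backwards and shift each letter +6.
Undoing it on ckl: shift back: c−6=w, k−6=e, l−6=f → wef; then reverse → few.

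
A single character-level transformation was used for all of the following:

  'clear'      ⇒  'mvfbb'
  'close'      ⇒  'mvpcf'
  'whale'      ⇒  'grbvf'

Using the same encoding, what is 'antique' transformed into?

The shift depends on letter class: consonant c→m is +10, but vowel e→f is +1. The rule splits by letter class: vowels +1, consonants +10.
For antique: a(vowel)+1=b, n(cons)+10=x, t(cons)+10=d, i(vowel)+1=j, q(cons)+10=a, u(vowel)+1=v, e(vowel)+1=f.

bxdjavf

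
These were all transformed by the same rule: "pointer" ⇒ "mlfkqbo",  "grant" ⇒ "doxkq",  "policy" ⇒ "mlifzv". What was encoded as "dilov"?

It's a constant shift of +23 (ROT23).
Undoing it on dilov: d−23=g, i−23=l, l−23=o, o−23=r, v−23=y.

glory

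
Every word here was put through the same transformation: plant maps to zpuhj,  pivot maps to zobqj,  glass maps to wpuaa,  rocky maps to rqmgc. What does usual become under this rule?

sasup

p(15)→z(25) and l(11)→p(15) fit y≡9x+20 (mod 26); the inverse of 9 mod 26 is 3. Each letter's alphabet position (a=0..z=25) is mapped through 9·x+20 mod 26 — an affine cipher.
On usual: u(20)→9·20+20≡18=s; s(18)→9·18+20≡0=a; u(20)→9·20+20≡18=s; a(0)→9·0+20≡20=u; l(11)→9·11+20≡15=p (all mod 26).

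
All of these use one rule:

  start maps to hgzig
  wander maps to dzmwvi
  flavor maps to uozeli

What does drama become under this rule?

wiznz

Each pair mirrors across the alphabet (s↔h, t↔g, a↔z): positions sum to 25. Each letter is replaced by its mirror in the alphabet: a↔z, b↔y, c↔x, and so on (the Atbash cipher).
For drama: d↔w, r↔i, a↔z, m↔n, a↔z.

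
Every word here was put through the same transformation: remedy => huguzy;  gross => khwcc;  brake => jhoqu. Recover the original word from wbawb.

onion

r(17)→h(7) and e(4)→u(20) fit y≡21x+14 (mod 26); the inverse of 21 mod 26 is 5. Treating letters as 0–25, the rule is x ↦ 21x + 14 (mod 26).
Decoding wbawb: w(22)→5·(22−14)≡14=o; b(1)→5·(1−14)≡13=n; a(0)→5·(0−14)≡8=i; w(22)→5·(22−14)≡14=o; b(1)→5·(1−14)≡13=n (all mod 26).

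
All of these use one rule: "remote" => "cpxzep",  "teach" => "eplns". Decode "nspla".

Compare letters: r→c is +11, e→p is +11, m→x is +11 — a constant shift. This is a Caesar cipher with shift 11.
Reversing it on nspla: n−11=c, s−11=h, p−11=e, l−11=a, a−11=p.

cheap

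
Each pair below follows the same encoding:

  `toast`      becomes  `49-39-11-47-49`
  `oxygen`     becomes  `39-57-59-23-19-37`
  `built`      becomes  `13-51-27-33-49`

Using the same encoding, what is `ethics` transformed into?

19-49-25-27-15-47

t(#20)→49 and o(#15)→39: differences scale by 2, so n = 2·pos + 9. The formula is n = 2×(alphabet index, a=1) + 9.
On ethics: e=5→19, t=20→49, h=8→25, i=9→27, c=3→15, s=19→47.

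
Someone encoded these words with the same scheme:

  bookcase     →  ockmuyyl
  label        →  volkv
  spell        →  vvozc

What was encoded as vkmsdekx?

The word is reversed, then every letter is shifted forward by 10.
Decoding vkmsdekx: shift back: v−10=l, k−10=a, m−10=c, s−10=i, d−10=t, e−10=u, k−10=a, x−10=n → lacituan; then reverse → nautical.

nautical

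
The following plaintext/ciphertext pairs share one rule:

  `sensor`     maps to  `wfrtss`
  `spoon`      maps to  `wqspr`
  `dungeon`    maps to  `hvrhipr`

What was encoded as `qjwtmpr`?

The shifts repeat in a cycle of length 2: positions 0,1,… shift by +4, +1, then the pattern repeats.
Undoing it on qjwtmpr: q−4=m, j−1=i, w−4=s, t−1=s, m−4=i, p−1=o, r−4=n.

mission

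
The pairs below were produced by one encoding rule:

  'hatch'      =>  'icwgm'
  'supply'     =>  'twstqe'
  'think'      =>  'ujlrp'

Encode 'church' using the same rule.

In hatch: h→i is +1, a→c is +2, t→w is +3, c→g is +4 — the shift increases by 1 each position. Each letter shifts forward by (position + 1), i.e. 1, 2, 3, … — the shift grows by one for each successive letter.
Applying it to church: c+1=d, h+2=j, u+3=x, r+4=v, c+5=h, h+6=n.

djxvhn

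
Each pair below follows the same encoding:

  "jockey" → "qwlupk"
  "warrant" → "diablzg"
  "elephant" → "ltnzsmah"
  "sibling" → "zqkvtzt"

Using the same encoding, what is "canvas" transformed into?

jiwfle

The shift increases by 1 at each position, starting from +7: 7, 8, 9, ….
For canvas: c+7=j, a+8=i, n+9=w, v+10=f, a+11=l, s+12=e.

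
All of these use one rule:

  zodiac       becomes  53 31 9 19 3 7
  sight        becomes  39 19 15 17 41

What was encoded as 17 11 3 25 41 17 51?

z(#26)→53 and o(#15)→31: differences scale by 2, so n = 2·pos + 1. Each letter becomes 2×(its alphabet position, a=1..z=26) + 1.
Decoding 17 11 3 25 41 17 51: 17→(17−1)÷2=8=h, 11→(11−1)÷2=5=e, 3→(3−1)÷2=1=a, 25→(25−1)÷2=12=l, 41→(41−1)÷2=20=t, 17→(17−1)÷2=8=h, 51→(51−1)÷2=25=y.

healthy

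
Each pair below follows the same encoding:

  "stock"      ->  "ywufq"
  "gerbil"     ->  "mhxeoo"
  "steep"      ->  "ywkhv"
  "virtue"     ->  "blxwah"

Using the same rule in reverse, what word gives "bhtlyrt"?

Shifts by position in stock: pos 0: s→y (+6), pos 1: t→w (+3), pos 2: o→u (+6), pos 3: c→f (+3) — repeating every 2. It's a Vigenère-style cipher with numeric key [6,3]: position i shifts by key[i mod 2].
Reversing it on bhtlyrt: b−6=v, h−3=e, t−6=n, l−3=i, y−6=s, r−3=o, t−6=n.

venison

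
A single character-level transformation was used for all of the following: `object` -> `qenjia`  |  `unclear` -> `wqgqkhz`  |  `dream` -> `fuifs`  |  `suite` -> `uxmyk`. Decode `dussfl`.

bronze

In object: o→q is +2, b→e is +3, j→n is +4, e→j is +5 — the shift increases by 1 each position. The shift increases by 1 at each position, starting from +2: 2, 3, 4, ….
Undoing it on dussfl: d−2=b, u−3=r, s−4=o, s−5=n, f−6=z, l−7=e.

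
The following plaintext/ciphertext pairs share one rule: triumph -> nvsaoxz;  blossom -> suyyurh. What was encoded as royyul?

fossil

The output letters match the input read backwards, each shifted +6: triumph reversed is hpmuirt. Read the word backwards and shift each letter +6.
Reversing it on royyul: shift back: r−6=l, o−6=i, y−6=s, y−6=s, u−6=o, l−6=f → lissof; then reverse → fossil.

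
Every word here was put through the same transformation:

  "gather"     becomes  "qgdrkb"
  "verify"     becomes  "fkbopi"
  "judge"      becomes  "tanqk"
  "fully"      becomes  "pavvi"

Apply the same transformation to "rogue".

buqak

The shift depends on letter class: consonant g→q is +10, but vowel a→g is +6. Vowels shift forward by 6 and consonants shift forward by 10.
Applying it to rogue: r(cons)+10=b, o(vowel)+6=u, g(cons)+10=q, u(vowel)+6=a, e(vowel)+6=k.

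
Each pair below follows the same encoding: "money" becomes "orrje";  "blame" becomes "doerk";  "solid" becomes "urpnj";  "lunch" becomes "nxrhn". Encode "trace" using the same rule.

vuehk

In money: m→o is +2, o→r is +3, n→r is +4, e→j is +5 — the shift increases by 1 each position. Letter i (0-indexed) is shifted by i+2, so successive shifts are 2, 3, 4, ….
For trace: t+2=v, r+3=u, a+4=e, c+5=h, e+6=k.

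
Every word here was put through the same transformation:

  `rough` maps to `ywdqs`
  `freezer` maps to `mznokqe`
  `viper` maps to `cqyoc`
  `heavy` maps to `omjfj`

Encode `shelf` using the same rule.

zpnvq

In rough: r→y is +7, o→w is +8, u→d is +9, g→q is +10 — the shift increases by 1 each position. Letter i (0-indexed) is shifted by i+7, so successive shifts are 7, 8, 9, ….
On shelf: s+7=z, h+8=p, e+9=n, l+10=v, f+11=q.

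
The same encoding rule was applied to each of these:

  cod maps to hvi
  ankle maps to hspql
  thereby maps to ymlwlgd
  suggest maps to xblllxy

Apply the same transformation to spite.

The shift depends on letter class: consonant c→h is +5, but vowel o→v is +7. Two shifts are in play — +7 for a/e/i/o/u, +5 for every other letter.
Applying it to spite: s(cons)+5=x, p(cons)+5=u, i(vowel)+7=p, t(cons)+5=y, e(vowel)+7=l.

xupyl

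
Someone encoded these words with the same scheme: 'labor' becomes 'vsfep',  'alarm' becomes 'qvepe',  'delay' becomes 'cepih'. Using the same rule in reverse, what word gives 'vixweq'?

master

The word is reversed, then every letter is shifted forward by 4.
Undoing it on vixweq: shift back: v−4=r, i−4=e, x−4=t, w−4=s, e−4=a, q−4=m → retsam; then reverse → master.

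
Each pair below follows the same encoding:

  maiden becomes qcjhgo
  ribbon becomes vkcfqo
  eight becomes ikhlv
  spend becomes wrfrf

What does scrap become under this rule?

The shifts repeat in a cycle of length 3: positions 0,1,… shift by +4, +2, +1, then the pattern repeats.
On scrap: s+4=w, c+2=e, r+1=s, a+4=e, p+2=r.

weser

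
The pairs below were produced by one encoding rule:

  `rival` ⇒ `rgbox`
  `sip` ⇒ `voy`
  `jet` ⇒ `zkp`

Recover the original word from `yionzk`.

ethics

The output letters match the input read backwards, each shifted +6: rival reversed is lavir. Read the word backwards and shift each letter +6.
Decoding yionzk: shift back: y−6=s, i−6=c, o−6=i, n−6=h, z−6=t, k−6=e → scihte; then reverse → ethics.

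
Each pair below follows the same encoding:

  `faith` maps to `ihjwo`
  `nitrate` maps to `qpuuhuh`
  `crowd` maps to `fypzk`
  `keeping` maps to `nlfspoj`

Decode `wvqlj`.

Shifts by position in faith: pos 0: f→i (+3), pos 1: a→h (+7), pos 2: i→j (+1), pos 3: t→w (+3), pos 4: h→o (+7) — repeating every 3. The shifts repeat in a cycle of length 3: positions 0,1,… shift by +3, +7, +1, then the pattern repeats.
Undoing it on wvqlj: w−3=t, v−7=o, q−1=p, l−3=i, j−7=c.

topic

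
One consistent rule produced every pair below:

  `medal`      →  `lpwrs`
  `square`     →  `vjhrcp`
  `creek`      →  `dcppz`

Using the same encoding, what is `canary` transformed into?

m(12)→l(11) and e(4)→p(15) fit y≡19x+17 (mod 26); the inverse of 19 mod 26 is 11. Treating letters as 0–25, the rule is x ↦ 19x + 17 (mod 26).
For canary: c(2)→19·2+17≡3=d; a(0)→19·0+17≡17=r; n(13)→19·13+17≡4=e; a(0)→19·0+17≡17=r; r(17)→19·17+17≡2=c; y(24)→19·24+17≡5=f (all mod 26).

drercf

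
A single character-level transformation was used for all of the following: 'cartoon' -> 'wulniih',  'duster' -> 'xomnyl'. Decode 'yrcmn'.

Compare letters: c→w is +20, a→u is +20, r→l is +20 — a constant shift. It's a constant shift of +20 (ROT20).
Reversing it on yrcmn: y−20=e, r−20=x, c−20=i, m−20=s, n−20=t.

exist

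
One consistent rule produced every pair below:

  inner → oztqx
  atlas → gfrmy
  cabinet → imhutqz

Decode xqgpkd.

reader

It's a Vigenère-style cipher with numeric key [6,12]: position i shifts by key[i mod 2].
Undoing it on xqgpkd: x−6=r, q−12=e, g−6=a, p−12=d, k−6=e, d−12=r.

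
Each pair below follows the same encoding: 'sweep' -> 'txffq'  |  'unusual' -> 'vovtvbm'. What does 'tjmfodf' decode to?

Each letter is shifted forward by 1 in the alphabet (a Caesar shift of +1).
Undoing it on tjmfodf: t−1=s, j−1=i, m−1=l, f−1=e, o−1=n, d−1=c, f−1=e.

silence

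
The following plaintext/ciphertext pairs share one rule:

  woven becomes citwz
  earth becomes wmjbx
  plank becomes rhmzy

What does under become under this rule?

w(22)→c(2) and o(14)→i(8) fit y≡9x+12 (mod 26); the inverse of 9 mod 26 is 3. Treating letters as 0–25, the rule is x ↦ 9x + 12 (mod 26).
For under: u(20)→9·20+12≡10=k; n(13)→9·13+12≡25=z; d(3)→9·3+12≡13=n; e(4)→9·4+12≡22=w; r(17)→9·17+12≡9=j (all mod 26).

kznwj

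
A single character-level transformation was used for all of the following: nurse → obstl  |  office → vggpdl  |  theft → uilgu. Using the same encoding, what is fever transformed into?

The shift depends on letter class: consonant n→o is +1, but vowel u→b is +7. Vowels shift forward by 7 and consonants shift forward by 1.
On fever: f(cons)+1=g, e(vowel)+7=l, v(cons)+1=w, e(vowel)+7=l, r(cons)+1=s.

glwls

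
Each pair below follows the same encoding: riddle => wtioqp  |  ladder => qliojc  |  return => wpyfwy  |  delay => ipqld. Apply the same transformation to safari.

xlklwt

Shifts by position in riddle: pos 0: r→w (+5), pos 1: i→t (+11), pos 2: d→i (+5), pos 3: d→o (+11) — repeating every 2. The shifts repeat in a cycle of length 2: positions 0,1,… shift by +5, +11, then the pattern repeats.
For safari: s+5=x, a+11=l, f+5=k, a+11=l, r+5=w, i+11=t.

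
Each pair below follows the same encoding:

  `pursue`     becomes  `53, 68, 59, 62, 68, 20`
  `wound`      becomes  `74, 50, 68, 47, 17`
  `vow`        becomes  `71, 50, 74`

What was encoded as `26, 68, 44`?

p(#16)→53 and u(#21)→68: differences scale by 3, so n = 3·pos + 5. With a=1..z=26, the number is 3·pos + 5.
Decoding 26, 68, 44: 26→(26−5)÷3=7=g, 68→(68−5)÷3=21=u, 44→(44−5)÷3=13=m.

gum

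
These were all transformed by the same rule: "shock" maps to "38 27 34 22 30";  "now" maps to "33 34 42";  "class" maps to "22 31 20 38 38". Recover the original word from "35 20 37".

Each letter is replaced by its alphabet position (a=1..z=26) + 19.
Decoding 35 20 37: 35→(35−19)÷1=16=p, 20→(20−19)÷1=1=a, 37→(37−19)÷1=18=r.

par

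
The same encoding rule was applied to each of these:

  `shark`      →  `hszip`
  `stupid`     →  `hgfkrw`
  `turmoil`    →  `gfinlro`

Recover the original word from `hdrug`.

swift

Each letter is replaced by its mirror in the alphabet: a↔z, b↔y, c↔x, and so on (the Atbash cipher).
Decoding hdrug: h↔s, d↔w, r↔i, u↔f, g↔t.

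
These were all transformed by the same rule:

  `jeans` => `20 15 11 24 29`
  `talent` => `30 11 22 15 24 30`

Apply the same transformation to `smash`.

29 23 11 29 18

The number is (letter's place in the alphabet, a=1) + 10.
Applying it to smash: s=19→29, m=13→23, a=1→11, s=19→29, h=8→18.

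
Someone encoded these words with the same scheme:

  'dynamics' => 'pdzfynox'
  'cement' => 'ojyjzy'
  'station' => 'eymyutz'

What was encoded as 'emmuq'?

It's a Vigenère-style cipher with numeric key [12,5]: position i shifts by key[i mod 2].
Undoing it on emmuq: e−12=s, m−5=h, m−12=a, u−5=p, q−12=e.

shape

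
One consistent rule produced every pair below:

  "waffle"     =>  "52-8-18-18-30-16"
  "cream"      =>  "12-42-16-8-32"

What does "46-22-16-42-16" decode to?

there

The formula is n = 2×(alphabet index, a=1) + 6.
Reversing it on 46-22-16-42-16: 46→(46−6)÷2=20=t, 22→(22−6)÷2=8=h, 16→(16−6)÷2=5=e, 42→(42−6)÷2=18=r, 16→(16−6)÷2=5=e.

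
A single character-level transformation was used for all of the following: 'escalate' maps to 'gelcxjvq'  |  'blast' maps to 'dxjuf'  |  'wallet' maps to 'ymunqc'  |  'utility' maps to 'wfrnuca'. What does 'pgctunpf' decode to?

Shifts by position in escalate: pos 0: e→g (+2), pos 1: s→e (+12), pos 2: c→l (+9), pos 3: a→c (+2), pos 4: l→x (+12), pos 5: a→j (+9) — repeating every 3. A repeating key of period 3 is used — shifts +2, +12, +9 over and over.
Decoding pgctunpf: p−2=n, g−12=u, c−9=t, t−2=r, u−12=i, n−9=e, p−2=n, f−12=t.

nutrient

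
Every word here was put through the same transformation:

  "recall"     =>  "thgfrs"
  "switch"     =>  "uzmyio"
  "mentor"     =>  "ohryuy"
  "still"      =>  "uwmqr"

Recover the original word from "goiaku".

eleven

The shift increases by 1 at each position, starting from +2: 2, 3, 4, ….
Undoing it on goiaku: g−2=e, o−3=l, i−4=e, a−5=v, k−6=e, u−7=n.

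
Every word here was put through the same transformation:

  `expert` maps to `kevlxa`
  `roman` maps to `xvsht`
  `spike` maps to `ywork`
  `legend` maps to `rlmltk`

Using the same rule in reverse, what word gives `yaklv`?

steep

Shifts by position in expert: pos 0: e→k (+6), pos 1: x→e (+7), pos 2: p→v (+6), pos 3: e→l (+7) — repeating every 2. It's a Vigenère-style cipher with numeric key [6,7]: position i shifts by key[i mod 2].
Reversing it on yaklv: y−6=s, a−7=t, k−6=e, l−7=e, v−6=p.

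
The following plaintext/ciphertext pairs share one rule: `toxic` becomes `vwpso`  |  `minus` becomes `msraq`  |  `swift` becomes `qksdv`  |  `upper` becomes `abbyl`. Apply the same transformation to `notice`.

rwvsoy

t(19)→v(21) and o(14)→w(22) fit y≡5x+4 (mod 26); the inverse of 5 mod 26 is 21. This is an affine cipher: with a=0,…,z=25, each position x becomes (5x+4) mod 26.
On notice: n(13)→5·13+4≡17=r; o(14)→5·14+4≡22=w; t(19)→5·19+4≡21=v; i(8)→5·8+4≡18=s; c(2)→5·2+4≡14=o; e(4)→5·4+4≡24=y (all mod 26).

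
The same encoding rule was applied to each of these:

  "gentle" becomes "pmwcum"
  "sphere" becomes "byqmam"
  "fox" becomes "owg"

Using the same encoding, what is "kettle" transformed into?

Two shifts are in play — +8 for a/e/i/o/u, +9 for every other letter.
On kettle: k(cons)+9=t, e(vowel)+8=m, t(cons)+9=c, t(cons)+9=c, l(cons)+9=u, e(vowel)+8=m.

tmccum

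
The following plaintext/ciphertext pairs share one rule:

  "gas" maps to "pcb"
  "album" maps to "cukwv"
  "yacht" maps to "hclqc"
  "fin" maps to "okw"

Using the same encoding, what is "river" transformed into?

The shift depends on letter class: consonant g→p is +9, but vowel a→c is +2. Vowels shift forward by 2 and consonants shift forward by 9.
For river: r(cons)+9=a, i(vowel)+2=k, v(cons)+9=e, e(vowel)+2=g, r(cons)+9=a.

akega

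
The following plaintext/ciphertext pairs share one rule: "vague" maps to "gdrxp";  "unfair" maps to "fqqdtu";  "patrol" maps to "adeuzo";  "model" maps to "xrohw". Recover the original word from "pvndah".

Shifts by position in vague: pos 0: v→g (+11), pos 1: a→d (+3), pos 2: g→r (+11), pos 3: u→x (+3) — repeating every 2. A repeating key of period 2 is used — shifts +11, +3 over and over.
Undoing it on pvndah: p−11=e, v−3=s, n−11=c, d−3=a, a−11=p, h−3=e.

escape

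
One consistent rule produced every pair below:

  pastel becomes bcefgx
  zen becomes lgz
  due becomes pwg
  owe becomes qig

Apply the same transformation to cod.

oqp

The shift depends on letter class: consonant p→b is +12, but vowel a→c is +2. The rule splits by letter class: vowels +2, consonants +12.
On cod: c(cons)+12=o, o(vowel)+2=q, d(cons)+12=p.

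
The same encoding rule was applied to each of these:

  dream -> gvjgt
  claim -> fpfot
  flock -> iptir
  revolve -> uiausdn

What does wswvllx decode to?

torpedo

The shift increases by 1 at each position, starting from +3: 3, 4, 5, ….
Decoding wswvllx: w−3=t, s−4=o, w−5=r, v−6=p, l−7=e, l−8=d, x−9=o.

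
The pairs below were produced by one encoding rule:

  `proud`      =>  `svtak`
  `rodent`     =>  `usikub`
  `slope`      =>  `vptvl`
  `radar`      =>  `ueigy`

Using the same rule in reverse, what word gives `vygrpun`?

sublime

In proud: p→s is +3, r→v is +4, o→t is +5, u→a is +6 — the shift increases by 1 each position. The shift increases by 1 at each position, starting from +3: 3, 4, 5, ….
Decoding vygrpun: v−3=s, y−4=u, g−5=b, r−6=l, p−7=i, u−8=m, n−9=e.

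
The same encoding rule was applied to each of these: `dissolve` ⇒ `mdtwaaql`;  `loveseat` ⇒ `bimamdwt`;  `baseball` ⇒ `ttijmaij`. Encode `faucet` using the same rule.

The output letters match the input read backwards, each shifted +8: dissolve reversed is evlossid. Two steps: reverse the string, then apply a Caesar shift of +8.
Applying it to faucet: reverse → tecuaf; then shift: t+8=b, e+8=m, c+8=k, u+8=c, a+8=i, f+8=n.

bmkcin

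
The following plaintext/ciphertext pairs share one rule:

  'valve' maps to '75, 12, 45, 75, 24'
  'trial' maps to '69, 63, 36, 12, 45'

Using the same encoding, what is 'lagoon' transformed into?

45, 12, 30, 54, 54, 51

v(#22)→75 and a(#1)→12: differences scale by 3, so n = 3·pos + 9. Each letter becomes 3×(its alphabet position, a=1..z=26) + 9.
For lagoon: l=12→45, a=1→12, g=7→30, o=15→54, o=15→54, n=14→51.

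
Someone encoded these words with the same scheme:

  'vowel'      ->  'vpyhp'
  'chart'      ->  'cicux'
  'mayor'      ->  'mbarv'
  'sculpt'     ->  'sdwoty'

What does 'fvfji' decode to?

In vowel: v→v is +0, o→p is +1, w→y is +2, e→h is +3 — the shift increases by 1 each position. Letter i (0-indexed) is shifted by i+0, so successive shifts are 0, 1, 2, ….
Undoing it on fvfji: f−0=f, v−1=u, f−2=d, j−3=g, i−4=e.

fudge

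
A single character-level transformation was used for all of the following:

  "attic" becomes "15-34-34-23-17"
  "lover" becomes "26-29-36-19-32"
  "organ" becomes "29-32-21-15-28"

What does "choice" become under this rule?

17-22-29-23-17-19

a is letter #1 and maps to 15: an offset of 14. The number is (letter's place in the alphabet, a=1) + 14.
For choice: c=3→17, h=8→22, o=15→29, i=9→23, c=3→17, e=5→19.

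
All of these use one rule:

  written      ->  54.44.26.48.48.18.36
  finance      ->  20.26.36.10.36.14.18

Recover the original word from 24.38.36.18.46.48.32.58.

w(#23)→54 and r(#18)→44: differences scale by 2, so n = 2·pos + 8. The formula is n = 2×(alphabet index, a=1) + 8.
Decoding 24.38.36.18.46.48.32.58: 24→(24−8)÷2=8=h, 38→(38−8)÷2=15=o, 36→(36−8)÷2=14=n, 18→(18−8)÷2=5=e, 46→(46−8)÷2=19=s, 48→(48−8)÷2=20=t, 32→(32−8)÷2=12=l, 58→(58−8)÷2=25=y.

honestly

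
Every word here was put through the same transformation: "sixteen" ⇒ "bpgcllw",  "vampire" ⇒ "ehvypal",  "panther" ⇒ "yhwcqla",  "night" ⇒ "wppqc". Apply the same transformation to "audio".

hbmpv

The shift depends on letter class: consonant s→b is +9, but vowel i→p is +7. Two shifts are in play — +7 for a/e/i/o/u, +9 for every other letter.
On audio: a(vowel)+7=h, u(vowel)+7=b, d(cons)+9=m, i(vowel)+7=p, o(vowel)+7=v.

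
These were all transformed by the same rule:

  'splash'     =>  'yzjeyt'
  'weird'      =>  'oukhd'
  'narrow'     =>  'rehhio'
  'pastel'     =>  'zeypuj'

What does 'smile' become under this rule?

This is an affine cipher: with a=0,…,z=25, each position x becomes (17x+4) mod 26.
Applying it to smile: s(18)→17·18+4≡24=y; m(12)→17·12+4≡0=a; i(8)→17·8+4≡10=k; l(11)→17·11+4≡9=j; e(4)→17·4+4≡20=u (all mod 26).

yakju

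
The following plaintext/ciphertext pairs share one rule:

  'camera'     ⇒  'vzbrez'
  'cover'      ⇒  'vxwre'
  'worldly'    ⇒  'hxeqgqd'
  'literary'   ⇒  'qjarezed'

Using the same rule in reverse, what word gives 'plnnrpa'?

suggest

Treating letters as 0–25, the rule is x ↦ 11x + 25 (mod 26).
Decoding plnnrpa: p(15)→19·(15−25)≡18=s; l(11)→19·(11−25)≡20=u; n(13)→19·(13−25)≡6=g; n(13)→19·(13−25)≡6=g; r(17)→19·(17−25)≡4=e; p(15)→19·(15−25)≡18=s; a(0)→19·(0−25)≡19=t (all mod 26).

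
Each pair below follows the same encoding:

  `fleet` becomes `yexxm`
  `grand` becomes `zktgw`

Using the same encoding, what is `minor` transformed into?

Compare letters: f→y is +19, l→e is +19, e→x is +19 — a constant shift. Each letter is shifted forward by 19 in the alphabet (a Caesar shift of +19).
Applying it to minor: m+19=f, i+19=b, n+19=g, o+19=h, r+19=k.

fbghk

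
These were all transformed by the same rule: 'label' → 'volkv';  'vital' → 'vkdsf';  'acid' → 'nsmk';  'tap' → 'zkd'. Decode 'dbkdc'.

The output letters match the input read backwards, each shifted +10: label reversed is lebal. Read the word backwards and shift each letter +10.
Decoding dbkdc: shift back: d−10=t, b−10=r, k−10=a, d−10=t, c−10=s → trats; then reverse → start.

start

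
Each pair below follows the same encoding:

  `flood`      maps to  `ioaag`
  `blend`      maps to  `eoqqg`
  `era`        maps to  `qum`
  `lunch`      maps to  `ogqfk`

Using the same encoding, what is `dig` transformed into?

guj

The rule splits by letter class: vowels +12, consonants +3.
On dig: d(cons)+3=g, i(vowel)+12=u, g(cons)+3=j.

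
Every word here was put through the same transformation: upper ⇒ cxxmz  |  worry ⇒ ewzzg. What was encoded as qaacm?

Each letter is shifted forward by 8 in the alphabet (a Caesar shift of +8).
Decoding qaacm: q−8=i, a−8=s, a−8=s, c−8=u, m−8=e.

issue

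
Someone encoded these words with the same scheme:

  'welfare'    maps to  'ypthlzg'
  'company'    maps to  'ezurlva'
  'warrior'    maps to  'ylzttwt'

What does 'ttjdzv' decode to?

ribbon

Shifts by position in welfare: pos 0: w→y (+2), pos 1: e→p (+11), pos 2: l→t (+8), pos 3: f→h (+2), pos 4: a→l (+11), pos 5: r→z (+8) — repeating every 3. A repeating key of period 3 is used — shifts +2, +11, +8 over and over.
Reversing it on ttjdzv: t−2=r, t−11=i, j−8=b, d−2=b, z−11=o, v−8=n.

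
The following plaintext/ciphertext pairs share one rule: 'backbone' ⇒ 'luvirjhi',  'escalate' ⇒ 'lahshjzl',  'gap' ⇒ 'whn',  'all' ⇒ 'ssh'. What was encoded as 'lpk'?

The output letters match the input read backwards, each shifted +7: backbone reversed is enobkcab. The word is reversed, then every letter is shifted forward by 7.
Undoing it on lpk: shift back: l−7=e, p−7=i, k−7=d → eid; then reverse → die.

die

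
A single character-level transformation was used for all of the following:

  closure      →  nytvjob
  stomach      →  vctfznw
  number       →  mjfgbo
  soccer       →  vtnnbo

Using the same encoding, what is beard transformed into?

c(2)→n(13) and l(11)→y(24) fit y≡7x+25 (mod 26); the inverse of 7 mod 26 is 15. Each letter's alphabet position (a=0..z=25) is mapped through 7·x+25 mod 26 — an affine cipher.
For beard: b(1)→7·1+25≡6=g; e(4)→7·4+25≡1=b; a(0)→7·0+25≡25=z; r(17)→7·17+25≡14=o; d(3)→7·3+25≡20=u (all mod 26).

gbzou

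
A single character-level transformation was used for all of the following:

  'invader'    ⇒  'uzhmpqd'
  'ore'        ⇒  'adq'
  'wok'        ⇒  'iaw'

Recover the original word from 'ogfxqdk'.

Compare letters: i→u is +12, n→z is +12, v→h is +12 — a constant shift. This is a Caesar cipher with shift 12.
Decoding ogfxqdk: o−12=c, g−12=u, f−12=t, x−12=l, q−12=e, d−12=r, k−12=y.

cutlery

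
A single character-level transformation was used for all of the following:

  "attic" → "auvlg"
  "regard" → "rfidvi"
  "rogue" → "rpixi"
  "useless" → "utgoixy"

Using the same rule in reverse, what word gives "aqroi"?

apple

In attic: a→a is +0, t→u is +1, t→v is +2, i→l is +3 — the shift increases by 1 each position. Letter i (0-indexed) is shifted by i+0, so successive shifts are 0, 1, 2, ….
Decoding aqroi: a−0=a, q−1=p, r−2=p, o−3=l, i−4=e.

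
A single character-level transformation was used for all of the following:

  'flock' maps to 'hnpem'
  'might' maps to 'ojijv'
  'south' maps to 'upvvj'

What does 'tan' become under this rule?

Two shifts are in play — +1 for a/e/i/o/u, +2 for every other letter.
On tan: t(cons)+2=v, a(vowel)+1=b, n(cons)+2=p.

vbp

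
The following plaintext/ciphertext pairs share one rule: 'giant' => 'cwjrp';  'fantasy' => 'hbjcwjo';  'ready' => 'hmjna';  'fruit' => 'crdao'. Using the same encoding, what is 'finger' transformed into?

The output letters match the input read backwards, each shifted +9: giant reversed is tnaig. Two steps: reverse the string, then apply a Caesar shift of +9.
For finger: reverse → regnif; then shift: r+9=a, e+9=n, g+9=p, n+9=w, i+9=r, f+9=o.

anpwro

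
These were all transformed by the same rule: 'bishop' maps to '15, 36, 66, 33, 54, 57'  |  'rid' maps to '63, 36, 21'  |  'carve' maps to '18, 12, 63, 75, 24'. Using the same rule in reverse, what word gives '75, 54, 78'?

Each letter becomes 3×(its alphabet position, a=1..z=26) + 9.
Undoing it on 75, 54, 78: 75→(75−9)÷3=22=v, 54→(54−9)÷3=15=o, 78→(78−9)÷3=23=w.

vow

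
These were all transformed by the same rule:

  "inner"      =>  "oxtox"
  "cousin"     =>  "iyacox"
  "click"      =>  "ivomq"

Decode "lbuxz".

It's a Vigenère-style cipher with numeric key [6,10]: position i shifts by key[i mod 2].
Reversing it on lbuxz: l−6=f, b−10=r, u−6=o, x−10=n, z−6=t.

front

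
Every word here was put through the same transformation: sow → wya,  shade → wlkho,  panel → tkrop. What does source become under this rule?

The shift depends on letter class: consonant s→w is +4, but vowel o→y is +10. Two shifts are in play — +10 for a/e/i/o/u, +4 for every other letter.
On source: s(cons)+4=w, o(vowel)+10=y, u(vowel)+10=e, r(cons)+4=v, c(cons)+4=g, e(vowel)+10=o.

wyevgo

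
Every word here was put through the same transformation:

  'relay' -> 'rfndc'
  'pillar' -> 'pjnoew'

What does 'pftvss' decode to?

In relay: r→r is +0, e→f is +1, l→n is +2, a→d is +3 — the shift increases by 1 each position. Letter i (0-indexed) is shifted by i+0, so successive shifts are 0, 1, 2, ….
Undoing it on pftvss: p−0=p, f−1=e, t−2=r, v−3=s, s−4=o, s−5=n.

person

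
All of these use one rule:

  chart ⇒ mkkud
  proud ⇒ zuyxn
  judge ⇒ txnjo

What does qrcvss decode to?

Shifts by position in chart: pos 0: c→m (+10), pos 1: h→k (+3), pos 2: a→k (+10), pos 3: r→u (+3) — repeating every 2. A repeating key of period 2 is used — shifts +10, +3 over and over.
Reversing it on qrcvss: q−10=g, r−3=o, c−10=s, v−3=s, s−10=i, s−3=p.

gossip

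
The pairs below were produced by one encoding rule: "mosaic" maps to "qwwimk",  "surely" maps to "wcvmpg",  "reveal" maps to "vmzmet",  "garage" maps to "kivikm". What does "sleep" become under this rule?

A repeating key of period 2 is used — shifts +4, +8 over and over.
For sleep: s+4=w, l+8=t, e+4=i, e+8=m, p+4=t.

wtimt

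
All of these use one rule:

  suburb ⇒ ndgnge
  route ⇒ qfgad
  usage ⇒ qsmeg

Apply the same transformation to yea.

mqk

The output letters match the input read backwards, each shifted +12: suburb reversed is brubus. Two steps: reverse the string, then apply a Caesar shift of +12.
On yea: reverse → aey; then shift: a+12=m, e+12=q, y+12=k.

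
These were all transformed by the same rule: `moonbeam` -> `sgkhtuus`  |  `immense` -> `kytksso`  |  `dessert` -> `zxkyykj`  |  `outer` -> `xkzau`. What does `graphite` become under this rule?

The output letters match the input read backwards, each shifted +6: moonbeam reversed is maebnoom. Read the word backwards and shift each letter +6.
On graphite: reverse → etihparg; then shift: e+6=k, t+6=z, i+6=o, h+6=n, p+6=v, a+6=g, r+6=x, g+6=m.

kzonvgxm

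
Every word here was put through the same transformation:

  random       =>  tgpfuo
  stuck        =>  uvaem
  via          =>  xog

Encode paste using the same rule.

The shift depends on letter class: consonant r→t is +2, but vowel a→g is +6. Two shifts are in play — +6 for a/e/i/o/u, +2 for every other letter.
On paste: p(cons)+2=r, a(vowel)+6=g, s(cons)+2=u, t(cons)+2=v, e(vowel)+6=k.

rguvk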